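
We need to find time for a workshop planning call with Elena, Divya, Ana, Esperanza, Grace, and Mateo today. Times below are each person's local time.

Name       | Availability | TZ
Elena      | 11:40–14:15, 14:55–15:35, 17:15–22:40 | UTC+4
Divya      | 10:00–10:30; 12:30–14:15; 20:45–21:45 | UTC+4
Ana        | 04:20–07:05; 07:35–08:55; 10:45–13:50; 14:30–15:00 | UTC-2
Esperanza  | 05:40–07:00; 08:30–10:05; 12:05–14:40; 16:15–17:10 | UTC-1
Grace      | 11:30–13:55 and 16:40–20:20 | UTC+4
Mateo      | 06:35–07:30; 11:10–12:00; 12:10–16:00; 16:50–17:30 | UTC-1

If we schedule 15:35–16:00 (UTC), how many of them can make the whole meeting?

3

Elena in UTC: 07:40-10:15, 10:55-11:35, 13:15-18:40 (subtract 4h to convert from UTC+4).
Divya in UTC: 06:00-06:30, 08:30-10:15, 16:45-17:45 (subtract 4h to convert from UTC+4).
Ana in UTC: 06:20-09:05, 09:35-10:55, 12:45-15:50, 16:30-17:00 (add 2h to convert from UTC-2).
Esperanza in UTC: 06:40-08:00, 09:30-11:05, 13:05-15:40, 17:15-18:10 (add 1h to convert from UTC-1).
Grace in UTC: 07:30-09:55, 12:40-16:20 (subtract 4h to convert from UTC+4).
Mateo in UTC: 07:35-08:30, 12:10-13:00, 13:10-17:00, 17:50-18:30 (add 1h to convert from UTC-1).
Elena, Grace, and Mateo can make the full 15:35-16:00 slot — that's 3.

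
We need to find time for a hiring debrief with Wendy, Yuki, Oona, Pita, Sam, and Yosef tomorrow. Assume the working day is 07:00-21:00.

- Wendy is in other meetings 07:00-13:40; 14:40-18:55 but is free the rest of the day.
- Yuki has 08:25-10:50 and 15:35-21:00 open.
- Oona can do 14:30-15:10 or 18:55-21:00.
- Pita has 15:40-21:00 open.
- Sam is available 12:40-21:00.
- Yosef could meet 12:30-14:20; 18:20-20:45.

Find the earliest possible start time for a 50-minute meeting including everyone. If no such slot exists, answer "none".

Wendy free: 13:40-14:40, 18:55-21:00 (invert busy blocks within the working day).
Yuki free: 08:25-10:50, 15:35-21:00.
Oona free: 14:30-15:10, 18:55-21:00.
Pita free: 15:40-21:00.
Sam free: 12:40-21:00.
Yosef free: 12:30-14:20, 18:20-20:45.
Wendy ∩ Yuki: 18:55-21:00.
Wendy ∩ Yuki ∩ Oona: 18:55-21:00.
Wendy ∩ Yuki ∩ Oona ∩ Pita: 18:55-21:00.
Wendy ∩ Yuki ∩ Oona ∩ Pita ∩ Sam: 18:55-21:00.
Wendy ∩ Yuki ∩ Oona ∩ Pita ∩ Sam ∩ Yosef: 18:55-20:45.
So the common availability across everyone is 18:55-20:45.
The first common window of at least 50 minutes is 18:55-20:45, so the earliest start is 18:55.

18:55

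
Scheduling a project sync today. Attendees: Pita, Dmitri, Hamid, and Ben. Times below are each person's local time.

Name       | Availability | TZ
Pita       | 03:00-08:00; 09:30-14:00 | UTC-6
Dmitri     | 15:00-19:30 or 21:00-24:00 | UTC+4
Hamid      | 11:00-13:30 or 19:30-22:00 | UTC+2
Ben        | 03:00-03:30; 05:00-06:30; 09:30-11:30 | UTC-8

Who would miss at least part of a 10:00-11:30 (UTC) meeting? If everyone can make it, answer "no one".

Pita in UTC: 09:00-14:00, 15:30-20:00 (add 6h to convert from UTC-6).
Dmitri in UTC: 11:00-15:30, 17:00-20:00 (subtract 4h to convert from UTC+4).
Hamid in UTC: 09:00-11:30, 17:30-20:00 (subtract 2h to convert from UTC+2).
Ben in UTC: 11:00-11:30, 13:00-14:30, 17:30-19:30 (add 8h to convert from UTC-8).
Pita: free for 10:00-11:30. Dmitri: not fully free for 10:00-11:30. Hamid: free for 10:00-11:30. Ben: not fully free for 10:00-11:30.

Ben, Dmitri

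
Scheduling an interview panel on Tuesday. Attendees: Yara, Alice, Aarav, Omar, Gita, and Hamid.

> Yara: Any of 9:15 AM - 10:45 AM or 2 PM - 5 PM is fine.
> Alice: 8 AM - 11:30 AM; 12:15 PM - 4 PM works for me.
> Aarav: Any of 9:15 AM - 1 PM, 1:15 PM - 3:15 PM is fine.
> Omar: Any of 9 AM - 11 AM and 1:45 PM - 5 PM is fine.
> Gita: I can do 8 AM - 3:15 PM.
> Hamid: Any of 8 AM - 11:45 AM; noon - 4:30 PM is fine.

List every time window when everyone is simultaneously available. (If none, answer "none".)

Yara ∩ Alice: 09:15-10:45, 14:00-16:00.
Yara ∩ Alice ∩ Aarav: 09:15-10:45, 14:00-15:15.
Yara ∩ Alice ∩ Aarav ∩ Omar: 09:15-10:45, 14:00-15:15.
Yara ∩ Alice ∩ Aarav ∩ Omar ∩ Gita: 09:15-10:45, 14:00-15:15.
Yara ∩ Alice ∩ Aarav ∩ Omar ∩ Gita ∩ Hamid: 09:15-10:45, 14:00-15:15.

09:15-10:45, 14:00-15:15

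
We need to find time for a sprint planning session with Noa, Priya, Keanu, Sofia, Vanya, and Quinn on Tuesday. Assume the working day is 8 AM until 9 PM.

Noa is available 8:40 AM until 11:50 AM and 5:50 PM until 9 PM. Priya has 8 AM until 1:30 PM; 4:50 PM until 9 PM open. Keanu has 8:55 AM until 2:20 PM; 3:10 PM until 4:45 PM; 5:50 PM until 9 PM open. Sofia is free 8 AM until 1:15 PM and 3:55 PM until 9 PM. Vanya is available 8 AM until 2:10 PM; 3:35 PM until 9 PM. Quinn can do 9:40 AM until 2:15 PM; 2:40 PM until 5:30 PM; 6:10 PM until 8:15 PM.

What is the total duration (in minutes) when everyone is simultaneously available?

255

Noa ∩ Priya: 08:40-11:50, 17:50-21:00.
Noa ∩ Priya ∩ Keanu: 08:55-11:50, 17:50-21:00.
Noa ∩ Priya ∩ Keanu ∩ Sofia: 08:55-11:50, 17:50-21:00.
Noa ∩ Priya ∩ Keanu ∩ Sofia ∩ Vanya: 08:55-11:50, 17:50-21:00.
Noa ∩ Priya ∩ Keanu ∩ Sofia ∩ Vanya ∩ Quinn: 09:40-11:50, 18:10-20:15.
So the common availability across everyone is 09:40-11:50, 18:10-20:15.
Summing the common windows: 130 + 125 = 255 minutes.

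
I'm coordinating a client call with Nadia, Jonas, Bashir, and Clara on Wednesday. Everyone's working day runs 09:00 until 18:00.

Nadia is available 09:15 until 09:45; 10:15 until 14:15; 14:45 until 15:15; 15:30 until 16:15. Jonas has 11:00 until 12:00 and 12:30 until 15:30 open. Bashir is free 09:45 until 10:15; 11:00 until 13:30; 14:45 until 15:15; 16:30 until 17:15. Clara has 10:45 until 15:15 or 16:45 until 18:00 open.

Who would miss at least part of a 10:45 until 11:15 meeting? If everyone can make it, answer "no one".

Nadia: free for 10:45-11:15. Jonas: not fully free for 10:45-11:15. Bashir: not fully free for 10:45-11:15. Clara: free for 10:45-11:15.

Bashir, Jonas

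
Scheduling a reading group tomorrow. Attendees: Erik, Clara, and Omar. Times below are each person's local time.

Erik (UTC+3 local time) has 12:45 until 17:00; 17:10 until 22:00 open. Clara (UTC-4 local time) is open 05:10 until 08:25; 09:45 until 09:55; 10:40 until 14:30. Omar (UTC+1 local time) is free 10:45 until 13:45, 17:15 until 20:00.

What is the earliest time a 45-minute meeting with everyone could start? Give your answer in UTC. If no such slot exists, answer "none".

09:45

Erik in UTC: 09:45-14:00, 14:10-19:00 (subtract 3h to convert from UTC+3).
Clara in UTC: 09:10-12:25, 13:45-13:55, 14:40-18:30 (add 4h to convert from UTC-4).
Omar in UTC: 09:45-12:45, 16:15-19:00 (subtract 1h to convert from UTC+1).
Erik ∩ Clara: 09:45-12:25, 13:45-13:55, 14:40-18:30.
Erik ∩ Clara ∩ Omar: 09:45-12:25, 16:15-18:30.
Those are the intersection windows.
The first common window of at least 45 minutes is 09:45-12:25, so the earliest start is 09:45.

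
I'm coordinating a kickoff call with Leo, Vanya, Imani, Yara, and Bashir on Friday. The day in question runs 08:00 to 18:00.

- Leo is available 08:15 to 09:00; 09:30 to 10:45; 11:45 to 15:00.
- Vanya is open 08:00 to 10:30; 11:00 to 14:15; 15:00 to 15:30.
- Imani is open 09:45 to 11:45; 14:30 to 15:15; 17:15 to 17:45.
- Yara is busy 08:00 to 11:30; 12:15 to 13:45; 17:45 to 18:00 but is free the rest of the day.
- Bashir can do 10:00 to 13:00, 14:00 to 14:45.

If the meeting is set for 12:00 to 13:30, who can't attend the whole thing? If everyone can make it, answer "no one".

Bashir, Imani, Yara

Leo free: 08:15-09:00, 09:30-10:45, 11:45-15:00.
Vanya free: 08:00-10:30, 11:00-14:15, 15:00-15:30.
Imani free: 09:45-11:45, 14:30-15:15, 17:15-17:45.
Yara free: 11:30-12:15, 13:45-17:45 (invert busy blocks within the working day).
Bashir free: 10:00-13:00, 14:00-14:45.
Leo: free for 12:00-13:30. Vanya: free for 12:00-13:30. Imani: not fully free for 12:00-13:30. Yara: not fully free for 12:00-13:30. Bashir: not fully free for 12:00-13:30.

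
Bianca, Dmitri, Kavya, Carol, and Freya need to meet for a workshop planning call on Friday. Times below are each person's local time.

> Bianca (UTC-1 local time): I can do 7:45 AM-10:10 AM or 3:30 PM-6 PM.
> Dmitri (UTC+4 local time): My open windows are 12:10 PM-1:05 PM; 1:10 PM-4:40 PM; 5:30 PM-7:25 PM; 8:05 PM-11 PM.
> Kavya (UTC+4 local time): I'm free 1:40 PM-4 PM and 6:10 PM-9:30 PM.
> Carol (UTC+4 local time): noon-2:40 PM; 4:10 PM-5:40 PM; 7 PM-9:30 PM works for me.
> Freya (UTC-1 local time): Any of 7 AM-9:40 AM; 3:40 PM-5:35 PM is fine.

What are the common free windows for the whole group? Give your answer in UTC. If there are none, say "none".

Bianca in UTC: 08:45-11:10, 16:30-19:00 (add 1h to convert from UTC-1).
Dmitri in UTC: 08:10-09:05, 09:10-12:40, 13:30-15:25, 16:05-19:00 (subtract 4h to convert from UTC+4).
Kavya in UTC: 09:40-12:00, 14:10-17:30 (subtract 4h to convert from UTC+4).
Carol in UTC: 08:00-10:40, 12:10-13:40, 15:00-17:30 (subtract 4h to convert from UTC+4).
Freya in UTC: 08:00-10:40, 16:40-18:35 (add 1h to convert from UTC-1).
Bianca ∩ Dmitri: 08:45-09:05, 09:10-11:10, 16:30-19:00.
Bianca ∩ Dmitri ∩ Kavya: 09:40-11:10, 16:30-17:30.
Bianca ∩ Dmitri ∩ Kavya ∩ Carol: 09:40-10:40, 16:30-17:30.
Bianca ∩ Dmitri ∩ Kavya ∩ Carol ∩ Freya: 09:40-10:40, 16:40-17:30.

09:40-10:40, 16:40-17:30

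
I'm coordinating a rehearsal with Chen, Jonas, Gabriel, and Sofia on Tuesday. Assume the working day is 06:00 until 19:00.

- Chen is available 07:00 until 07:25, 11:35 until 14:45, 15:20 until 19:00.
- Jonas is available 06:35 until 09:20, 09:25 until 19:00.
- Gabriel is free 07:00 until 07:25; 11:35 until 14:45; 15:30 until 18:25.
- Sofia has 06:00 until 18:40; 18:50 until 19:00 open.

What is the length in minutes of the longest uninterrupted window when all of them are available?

190

Chen ∩ Jonas: 07:00-07:25, 11:35-14:45, 15:20-19:00.
Chen ∩ Jonas ∩ Gabriel: 07:00-07:25, 11:35-14:45, 15:30-18:25.
Chen ∩ Jonas ∩ Gabriel ∩ Sofia: 07:00-07:25, 11:35-14:45, 15:30-18:25.
So the common availability across everyone is 07:00-07:25, 11:35-14:45, 15:30-18:25.
The longest is 11:35-14:45 at 190 minutes.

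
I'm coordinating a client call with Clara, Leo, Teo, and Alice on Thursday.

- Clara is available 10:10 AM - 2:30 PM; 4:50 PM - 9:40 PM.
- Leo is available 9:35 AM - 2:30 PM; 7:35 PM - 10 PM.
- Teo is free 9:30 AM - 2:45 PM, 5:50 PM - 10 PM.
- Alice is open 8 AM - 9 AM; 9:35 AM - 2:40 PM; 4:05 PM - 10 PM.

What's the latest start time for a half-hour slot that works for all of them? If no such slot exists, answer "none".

21:10

Clara ∩ Leo: 10:10-14:30, 19:35-21:40.
Clara ∩ Leo ∩ Teo: 10:10-14:30, 19:35-21:40.
Clara ∩ Leo ∩ Teo ∩ Alice: 10:10-14:30, 19:35-21:40.
The last common window of at least 30 minutes is 19:35-21:40; a 30-minute meeting can start as late as 21:10 and still end by 21:40.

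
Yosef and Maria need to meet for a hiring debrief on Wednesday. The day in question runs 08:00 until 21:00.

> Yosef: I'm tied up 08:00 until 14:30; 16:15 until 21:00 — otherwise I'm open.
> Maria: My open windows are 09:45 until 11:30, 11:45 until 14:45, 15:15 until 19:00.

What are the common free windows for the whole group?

14:30-14:45, 15:15-16:15

Yosef free: 14:30-16:15 (invert busy blocks within the working day).
Maria free: 09:45-11:30, 11:45-14:45, 15:15-19:00.
Yosef ∩ Maria: 14:30-14:45, 15:15-16:15.
Those are the intersection windows.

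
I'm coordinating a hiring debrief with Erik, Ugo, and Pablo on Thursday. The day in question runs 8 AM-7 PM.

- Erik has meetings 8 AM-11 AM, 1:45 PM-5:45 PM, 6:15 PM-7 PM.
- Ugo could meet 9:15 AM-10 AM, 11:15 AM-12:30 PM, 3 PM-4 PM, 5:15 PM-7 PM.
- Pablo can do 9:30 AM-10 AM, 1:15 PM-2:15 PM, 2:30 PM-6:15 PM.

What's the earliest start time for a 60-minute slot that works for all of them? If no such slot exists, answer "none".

Erik free: 11:00-13:45, 17:45-18:15 (invert busy blocks within the working day).
Ugo free: 09:15-10:00, 11:15-12:30, 15:00-16:00, 17:15-19:00.
Pablo free: 09:30-10:00, 13:15-14:15, 14:30-18:15.
Erik ∩ Ugo: 11:15-12:30, 17:45-18:15.
Erik ∩ Ugo ∩ Pablo: 17:45-18:15.
Those are the intersection windows.
No common window is at least 60 minutes long.

none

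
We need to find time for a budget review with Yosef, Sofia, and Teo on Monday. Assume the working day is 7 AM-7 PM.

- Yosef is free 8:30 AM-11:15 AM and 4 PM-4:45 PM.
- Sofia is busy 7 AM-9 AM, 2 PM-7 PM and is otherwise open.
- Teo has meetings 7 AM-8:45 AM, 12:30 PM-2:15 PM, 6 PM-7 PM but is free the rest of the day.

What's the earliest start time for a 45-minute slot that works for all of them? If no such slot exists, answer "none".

09:00

Yosef free: 08:30-11:15, 16:00-16:45.
Sofia free: 09:00-14:00 (invert busy blocks within the working day).
Teo free: 08:45-12:30, 14:15-18:00 (invert busy blocks within the working day).
Yosef ∩ Sofia: 09:00-11:15.
Yosef ∩ Sofia ∩ Teo: 09:00-11:15.
The first common window of at least 45 minutes is 09:00-11:15, so the earliest start is 09:00.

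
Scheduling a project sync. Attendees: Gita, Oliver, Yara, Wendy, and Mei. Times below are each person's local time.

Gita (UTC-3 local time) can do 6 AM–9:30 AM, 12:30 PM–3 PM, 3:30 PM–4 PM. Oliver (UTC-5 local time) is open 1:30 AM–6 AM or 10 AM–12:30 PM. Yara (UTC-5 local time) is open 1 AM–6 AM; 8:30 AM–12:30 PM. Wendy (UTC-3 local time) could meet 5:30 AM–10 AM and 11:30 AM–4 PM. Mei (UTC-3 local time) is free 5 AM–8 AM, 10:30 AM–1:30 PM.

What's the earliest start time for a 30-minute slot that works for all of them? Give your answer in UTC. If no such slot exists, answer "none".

09:00

Gita in UTC: 09:00-12:30, 15:30-18:00, 18:30-19:00 (add 3h to convert from UTC-3).
Oliver in UTC: 06:30-11:00, 15:00-17:30 (add 5h to convert from UTC-5).
Yara in UTC: 06:00-11:00, 13:30-17:30 (add 5h to convert from UTC-5).
Wendy in UTC: 08:30-13:00, 14:30-19:00 (add 3h to convert from UTC-3).
Mei in UTC: 08:00-11:00, 13:30-16:30 (add 3h to convert from UTC-3).
Gita ∩ Oliver: 09:00-11:00, 15:30-17:30.
Gita ∩ Oliver ∩ Yara: 09:00-11:00, 15:30-17:30.
Gita ∩ Oliver ∩ Yara ∩ Wendy: 09:00-11:00, 15:30-17:30.
Gita ∩ Oliver ∩ Yara ∩ Wendy ∩ Mei: 09:00-11:00, 15:30-16:30.
Those are the intersection windows.
The first common window of at least 30 minutes is 09:00-11:00, so the earliest start is 09:00.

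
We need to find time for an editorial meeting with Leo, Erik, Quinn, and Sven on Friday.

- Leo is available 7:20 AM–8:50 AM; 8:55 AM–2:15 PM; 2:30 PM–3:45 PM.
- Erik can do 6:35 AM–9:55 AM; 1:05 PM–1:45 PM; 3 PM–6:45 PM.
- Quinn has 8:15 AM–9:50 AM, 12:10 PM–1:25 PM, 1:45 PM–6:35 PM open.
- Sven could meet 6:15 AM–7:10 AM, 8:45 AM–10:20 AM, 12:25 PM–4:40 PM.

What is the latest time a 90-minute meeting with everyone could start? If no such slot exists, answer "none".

none

Leo ∩ Erik: 07:20-08:50, 08:55-09:55, 13:05-13:45, 15:00-15:45.
Leo ∩ Erik ∩ Quinn: 08:15-08:50, 08:55-09:50, 13:05-13:25, 15:00-15:45.
Leo ∩ Erik ∩ Quinn ∩ Sven: 08:45-08:50, 08:55-09:50, 13:05-13:25, 15:00-15:45.
No common window is at least 90 minutes long.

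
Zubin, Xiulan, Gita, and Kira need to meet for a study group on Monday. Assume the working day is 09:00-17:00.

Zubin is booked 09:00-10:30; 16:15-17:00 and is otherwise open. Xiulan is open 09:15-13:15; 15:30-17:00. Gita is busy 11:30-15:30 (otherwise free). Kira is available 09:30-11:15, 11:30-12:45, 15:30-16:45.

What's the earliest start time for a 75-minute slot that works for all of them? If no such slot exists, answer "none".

Zubin free: 10:30-16:15 (invert busy blocks within the working day).
Xiulan free: 09:15-13:15, 15:30-17:00.
Gita free: 09:00-11:30, 15:30-17:00 (invert busy blocks within the working day).
Kira free: 09:30-11:15, 11:30-12:45, 15:30-16:45.
Zubin ∩ Xiulan: 10:30-13:15, 15:30-16:15.
Zubin ∩ Xiulan ∩ Gita: 10:30-11:30, 15:30-16:15.
Zubin ∩ Xiulan ∩ Gita ∩ Kira: 10:30-11:15, 15:30-16:15.
So the common availability across everyone is 10:30-11:15, 15:30-16:15.
No common window is at least 75 minutes long.

none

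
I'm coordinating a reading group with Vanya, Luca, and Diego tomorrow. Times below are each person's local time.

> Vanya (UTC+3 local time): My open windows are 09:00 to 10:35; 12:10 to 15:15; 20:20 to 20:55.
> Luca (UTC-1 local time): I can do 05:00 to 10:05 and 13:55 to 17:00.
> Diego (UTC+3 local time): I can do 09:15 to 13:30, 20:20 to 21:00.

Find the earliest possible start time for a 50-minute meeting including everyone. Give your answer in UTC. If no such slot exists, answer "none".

Vanya in UTC: 06:00-07:35, 09:10-12:15, 17:20-17:55 (subtract 3h to convert from UTC+3).
Luca in UTC: 06:00-11:05, 14:55-18:00 (add 1h to convert from UTC-1).
Diego in UTC: 06:15-10:30, 17:20-18:00 (subtract 3h to convert from UTC+3).
Vanya ∩ Luca: 06:00-07:35, 09:10-11:05, 17:20-17:55.
Vanya ∩ Luca ∩ Diego: 06:15-07:35, 09:10-10:30, 17:20-17:55.
The first common window of at least 50 minutes is 06:15-07:35, so the earliest start is 06:15.

06:15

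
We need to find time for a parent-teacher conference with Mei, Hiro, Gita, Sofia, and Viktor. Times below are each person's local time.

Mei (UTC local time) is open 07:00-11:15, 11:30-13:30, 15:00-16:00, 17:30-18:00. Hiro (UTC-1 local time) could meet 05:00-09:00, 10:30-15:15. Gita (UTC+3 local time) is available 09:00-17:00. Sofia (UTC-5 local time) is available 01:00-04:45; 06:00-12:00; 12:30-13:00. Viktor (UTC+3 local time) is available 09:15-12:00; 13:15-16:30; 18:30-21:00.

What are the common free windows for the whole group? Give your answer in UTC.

07:00-09:00, 11:30-13:30

Mei in UTC: 07:00-11:15, 11:30-13:30, 15:00-16:00, 17:30-18:00.
Hiro in UTC: 06:00-10:00, 11:30-16:15 (add 1h to convert from UTC-1).
Gita in UTC: 06:00-14:00 (subtract 3h to convert from UTC+3).
Sofia in UTC: 06:00-09:45, 11:00-17:00, 17:30-18:00 (add 5h to convert from UTC-5).
Viktor in UTC: 06:15-09:00, 10:15-13:30, 15:30-18:00 (subtract 3h to convert from UTC+3).
Mei ∩ Hiro: 07:00-10:00, 11:30-13:30, 15:00-16:00.
Mei ∩ Hiro ∩ Gita: 07:00-10:00, 11:30-13:30.
Mei ∩ Hiro ∩ Gita ∩ Sofia: 07:00-09:45, 11:30-13:30.
Mei ∩ Hiro ∩ Gita ∩ Sofia ∩ Viktor: 07:00-09:00, 11:30-13:30.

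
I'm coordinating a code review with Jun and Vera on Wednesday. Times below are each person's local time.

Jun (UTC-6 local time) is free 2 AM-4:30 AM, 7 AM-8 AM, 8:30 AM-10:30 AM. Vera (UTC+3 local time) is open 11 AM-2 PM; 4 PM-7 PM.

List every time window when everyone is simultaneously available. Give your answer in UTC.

08:00-10:30, 13:00-14:00, 14:30-16:00

Jun in UTC: 08:00-10:30, 13:00-14:00, 14:30-16:30 (add 6h to convert from UTC-6).
Vera in UTC: 08:00-11:00, 13:00-16:00 (subtract 3h to convert from UTC+3).
Jun ∩ Vera: 08:00-10:30, 13:00-14:00, 14:30-16:00.
So the common availability across everyone is 08:00-10:30, 13:00-14:00, 14:30-16:00.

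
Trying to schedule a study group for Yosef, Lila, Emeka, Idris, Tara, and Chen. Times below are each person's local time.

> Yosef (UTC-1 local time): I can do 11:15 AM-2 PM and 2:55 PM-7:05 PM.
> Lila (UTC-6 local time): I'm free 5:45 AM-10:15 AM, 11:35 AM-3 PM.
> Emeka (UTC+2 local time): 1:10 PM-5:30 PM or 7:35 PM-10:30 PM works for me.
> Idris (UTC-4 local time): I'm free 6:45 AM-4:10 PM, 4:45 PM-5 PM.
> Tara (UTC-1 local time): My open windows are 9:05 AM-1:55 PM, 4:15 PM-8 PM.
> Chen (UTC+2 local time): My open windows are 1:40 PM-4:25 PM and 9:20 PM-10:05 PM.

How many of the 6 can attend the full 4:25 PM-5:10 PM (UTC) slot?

Yosef in UTC: 12:15-15:00, 15:55-20:05 (add 1h to convert from UTC-1).
Lila in UTC: 11:45-16:15, 17:35-21:00 (add 6h to convert from UTC-6).
Emeka in UTC: 11:10-15:30, 17:35-20:30 (subtract 2h to convert from UTC+2).
Idris in UTC: 10:45-20:10, 20:45-21:00 (add 4h to convert from UTC-4).
Tara in UTC: 10:05-14:55, 17:15-21:00 (add 1h to convert from UTC-1).
Chen in UTC: 11:40-14:25, 19:20-20:05 (subtract 2h to convert from UTC+2).
Yosef and Idris can make the full 16:25-17:10 slot — that's 2.

2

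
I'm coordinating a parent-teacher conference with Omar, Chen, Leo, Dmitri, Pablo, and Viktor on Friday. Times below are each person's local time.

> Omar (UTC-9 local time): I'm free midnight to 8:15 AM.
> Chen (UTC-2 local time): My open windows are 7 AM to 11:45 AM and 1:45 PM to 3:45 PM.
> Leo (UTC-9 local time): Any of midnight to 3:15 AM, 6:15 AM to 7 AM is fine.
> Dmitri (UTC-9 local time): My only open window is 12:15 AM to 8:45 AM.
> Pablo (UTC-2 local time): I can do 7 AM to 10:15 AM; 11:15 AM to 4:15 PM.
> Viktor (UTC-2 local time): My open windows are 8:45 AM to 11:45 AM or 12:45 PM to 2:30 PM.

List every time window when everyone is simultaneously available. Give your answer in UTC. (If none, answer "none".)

Omar in UTC: 09:00-17:15 (add 9h to convert from UTC-9).
Chen in UTC: 09:00-13:45, 15:45-17:45 (add 2h to convert from UTC-2).
Leo in UTC: 09:00-12:15, 15:15-16:00 (add 9h to convert from UTC-9).
Dmitri in UTC: 09:15-17:45 (add 9h to convert from UTC-9).
Pablo in UTC: 09:00-12:15, 13:15-18:15 (add 2h to convert from UTC-2).
Viktor in UTC: 10:45-13:45, 14:45-16:30 (add 2h to convert from UTC-2).
Omar ∩ Chen: 09:00-13:45, 15:45-17:15.
Omar ∩ Chen ∩ Leo: 09:00-12:15, 15:45-16:00.
Omar ∩ Chen ∩ Leo ∩ Dmitri: 09:15-12:15, 15:45-16:00.
Omar ∩ Chen ∩ Leo ∩ Dmitri ∩ Pablo: 09:15-12:15, 15:45-16:00.
Omar ∩ Chen ∩ Leo ∩ Dmitri ∩ Pablo ∩ Viktor: 10:45-12:15, 15:45-16:00.
So the common availability across everyone is 10:45-12:15, 15:45-16:00.

10:45-12:15, 15:45-16:00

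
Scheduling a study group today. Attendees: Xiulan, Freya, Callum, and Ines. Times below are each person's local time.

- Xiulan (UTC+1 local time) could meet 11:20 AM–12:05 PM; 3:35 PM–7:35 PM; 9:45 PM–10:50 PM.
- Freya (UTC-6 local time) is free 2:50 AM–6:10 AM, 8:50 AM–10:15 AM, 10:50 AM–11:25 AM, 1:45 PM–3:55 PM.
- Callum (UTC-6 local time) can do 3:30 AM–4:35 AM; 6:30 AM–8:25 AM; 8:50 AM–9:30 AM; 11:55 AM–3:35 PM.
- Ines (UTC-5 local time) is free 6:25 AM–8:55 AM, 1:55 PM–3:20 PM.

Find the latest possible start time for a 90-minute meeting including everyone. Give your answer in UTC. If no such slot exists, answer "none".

Xiulan in UTC: 10:20-11:05, 14:35-18:35, 20:45-21:50 (subtract 1h to convert from UTC+1).
Freya in UTC: 08:50-12:10, 14:50-16:15, 16:50-17:25, 19:45-21:55 (add 6h to convert from UTC-6).
Callum in UTC: 09:30-10:35, 12:30-14:25, 14:50-15:30, 17:55-21:35 (add 6h to convert from UTC-6).
Ines in UTC: 11:25-13:55, 18:55-20:20 (add 5h to convert from UTC-5).
Xiulan ∩ Freya: 10:20-11:05, 14:50-16:15, 16:50-17:25, 20:45-21:50.
Xiulan ∩ Freya ∩ Callum: 10:20-10:35, 14:50-15:30, 20:45-21:35.
Xiulan ∩ Freya ∩ Callum ∩ Ines: ∅.
There is no time when everyone is free.
No common window is at least 90 minutes long.

none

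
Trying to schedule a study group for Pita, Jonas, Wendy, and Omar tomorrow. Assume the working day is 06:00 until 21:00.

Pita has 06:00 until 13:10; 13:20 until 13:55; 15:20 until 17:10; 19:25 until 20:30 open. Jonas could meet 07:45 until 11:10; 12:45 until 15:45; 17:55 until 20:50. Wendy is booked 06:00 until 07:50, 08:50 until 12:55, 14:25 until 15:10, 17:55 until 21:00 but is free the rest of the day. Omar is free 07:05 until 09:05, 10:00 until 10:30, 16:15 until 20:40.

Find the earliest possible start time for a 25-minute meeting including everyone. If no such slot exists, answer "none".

Pita free: 06:00-13:10, 13:20-13:55, 15:20-17:10, 19:25-20:30.
Jonas free: 07:45-11:10, 12:45-15:45, 17:55-20:50.
Wendy free: 07:50-08:50, 12:55-14:25, 15:10-17:55 (invert busy blocks within the working day).
Omar free: 07:05-09:05, 10:00-10:30, 16:15-20:40.
Pita ∩ Jonas: 07:45-11:10, 12:45-13:10, 13:20-13:55, 15:20-15:45, 19:25-20:30.
Pita ∩ Jonas ∩ Wendy: 07:50-08:50, 12:55-13:10, 13:20-13:55, 15:20-15:45.
Pita ∩ Jonas ∩ Wendy ∩ Omar: 07:50-08:50.
The first common window of at least 25 minutes is 07:50-08:50, so the earliest start is 07:50.

07:50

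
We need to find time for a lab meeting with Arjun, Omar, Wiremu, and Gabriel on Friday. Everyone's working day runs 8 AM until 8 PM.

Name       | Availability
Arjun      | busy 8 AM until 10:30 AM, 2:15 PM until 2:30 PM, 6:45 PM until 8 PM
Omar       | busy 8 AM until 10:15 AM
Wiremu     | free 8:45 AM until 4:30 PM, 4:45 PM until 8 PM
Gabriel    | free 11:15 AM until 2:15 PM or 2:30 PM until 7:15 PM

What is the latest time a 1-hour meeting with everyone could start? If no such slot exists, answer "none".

17:45

Arjun free: 10:30-14:15, 14:30-18:45 (invert busy blocks within the working day).
Omar free: 10:15-20:00 (invert busy blocks within the working day).
Wiremu free: 08:45-16:30, 16:45-20:00.
Gabriel free: 11:15-14:15, 14:30-19:15.
Arjun ∩ Omar: 10:30-14:15, 14:30-18:45.
Arjun ∩ Omar ∩ Wiremu: 10:30-14:15, 14:30-16:30, 16:45-18:45.
Arjun ∩ Omar ∩ Wiremu ∩ Gabriel: 11:15-14:15, 14:30-16:30, 16:45-18:45.
So the common availability across everyone is 11:15-14:15, 14:30-16:30, 16:45-18:45.
The last common window of at least 60 minutes is 16:45-18:45; a 60-minute meeting can start as late as 17:45 and still end by 18:45.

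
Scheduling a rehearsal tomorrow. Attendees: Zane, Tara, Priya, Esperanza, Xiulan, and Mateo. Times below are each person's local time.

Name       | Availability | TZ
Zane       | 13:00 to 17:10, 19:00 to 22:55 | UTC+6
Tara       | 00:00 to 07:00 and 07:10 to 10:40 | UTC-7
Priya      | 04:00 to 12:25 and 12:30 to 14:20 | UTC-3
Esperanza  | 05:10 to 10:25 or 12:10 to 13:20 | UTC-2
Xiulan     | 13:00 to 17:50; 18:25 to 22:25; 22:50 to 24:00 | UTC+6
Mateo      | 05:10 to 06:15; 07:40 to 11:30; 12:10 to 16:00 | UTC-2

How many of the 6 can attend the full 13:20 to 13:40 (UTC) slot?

Zane in UTC: 07:00-11:10, 13:00-16:55 (subtract 6h to convert from UTC+6).
Tara in UTC: 07:00-14:00, 14:10-17:40 (add 7h to convert from UTC-7).
Priya in UTC: 07:00-15:25, 15:30-17:20 (add 3h to convert from UTC-3).
Esperanza in UTC: 07:10-12:25, 14:10-15:20 (add 2h to convert from UTC-2).
Xiulan in UTC: 07:00-11:50, 12:25-16:25, 16:50-18:00 (subtract 6h to convert from UTC+6).
Mateo in UTC: 07:10-08:15, 09:40-13:30, 14:10-18:00 (add 2h to convert from UTC-2).
Zane, Tara, Priya, and Xiulan can make the full 13:20-13:40 slot — that's 4.

4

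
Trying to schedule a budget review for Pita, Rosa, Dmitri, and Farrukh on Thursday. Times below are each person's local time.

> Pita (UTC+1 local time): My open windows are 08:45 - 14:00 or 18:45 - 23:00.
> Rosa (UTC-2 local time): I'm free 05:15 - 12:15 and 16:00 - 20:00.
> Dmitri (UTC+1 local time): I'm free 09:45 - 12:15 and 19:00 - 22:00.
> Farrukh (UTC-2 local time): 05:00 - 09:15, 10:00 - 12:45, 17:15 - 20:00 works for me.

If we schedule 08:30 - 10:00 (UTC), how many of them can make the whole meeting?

Pita in UTC: 07:45-13:00, 17:45-22:00 (subtract 1h to convert from UTC+1).
Rosa in UTC: 07:15-14:15, 18:00-22:00 (add 2h to convert from UTC-2).
Dmitri in UTC: 08:45-11:15, 18:00-21:00 (subtract 1h to convert from UTC+1).
Farrukh in UTC: 07:00-11:15, 12:00-14:45, 19:15-22:00 (add 2h to convert from UTC-2).
Pita, Rosa, and Farrukh can make the full 08:30-10:00 slot — that's 3.

3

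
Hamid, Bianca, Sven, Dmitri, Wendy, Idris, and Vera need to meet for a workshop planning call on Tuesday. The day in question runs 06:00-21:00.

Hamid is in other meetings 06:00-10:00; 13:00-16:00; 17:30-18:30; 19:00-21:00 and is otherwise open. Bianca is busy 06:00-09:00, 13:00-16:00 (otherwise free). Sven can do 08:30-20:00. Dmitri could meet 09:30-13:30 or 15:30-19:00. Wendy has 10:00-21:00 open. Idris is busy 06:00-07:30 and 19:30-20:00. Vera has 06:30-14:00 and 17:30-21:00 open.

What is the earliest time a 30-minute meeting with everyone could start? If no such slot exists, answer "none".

Hamid free: 10:00-13:00, 16:00-17:30, 18:30-19:00 (invert busy blocks within the working day).
Bianca free: 09:00-13:00, 16:00-21:00 (invert busy blocks within the working day).
Sven free: 08:30-20:00.
Dmitri free: 09:30-13:30, 15:30-19:00.
Wendy free: 10:00-21:00.
Idris free: 07:30-19:30, 20:00-21:00 (invert busy blocks within the working day).
Vera free: 06:30-14:00, 17:30-21:00.
Hamid ∩ Bianca: 10:00-13:00, 16:00-17:30, 18:30-19:00.
Hamid ∩ Bianca ∩ Sven: 10:00-13:00, 16:00-17:30, 18:30-19:00.
Hamid ∩ Bianca ∩ Sven ∩ Dmitri: 10:00-13:00, 16:00-17:30, 18:30-19:00.
Hamid ∩ Bianca ∩ Sven ∩ Dmitri ∩ Wendy: 10:00-13:00, 16:00-17:30, 18:30-19:00.
Hamid ∩ Bianca ∩ Sven ∩ Dmitri ∩ Wendy ∩ Idris: 10:00-13:00, 16:00-17:30, 18:30-19:00.
Hamid ∩ Bianca ∩ Sven ∩ Dmitri ∩ Wendy ∩ Idris ∩ Vera: 10:00-13:00, 18:30-19:00.
So the common availability across everyone is 10:00-13:00, 18:30-19:00.
The first common window of at least 30 minutes is 10:00-13:00, so the earliest start is 10:00.

10:00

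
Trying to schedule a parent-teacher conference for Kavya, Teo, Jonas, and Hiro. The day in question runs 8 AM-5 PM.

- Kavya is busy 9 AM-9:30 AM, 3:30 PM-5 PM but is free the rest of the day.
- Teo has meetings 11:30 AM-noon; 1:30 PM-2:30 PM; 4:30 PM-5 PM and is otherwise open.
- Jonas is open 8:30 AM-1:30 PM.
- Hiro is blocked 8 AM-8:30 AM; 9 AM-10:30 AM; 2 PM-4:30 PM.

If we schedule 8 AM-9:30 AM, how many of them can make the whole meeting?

Kavya free: 08:00-09:00, 09:30-15:30 (invert busy blocks within the working day).
Teo free: 08:00-11:30, 12:00-13:30, 14:30-16:30 (invert busy blocks within the working day).
Jonas free: 08:30-13:30.
Hiro free: 08:30-09:00, 10:30-14:00, 16:30-17:00 (invert busy blocks within the working day).
Teo can make the full 08:00-09:30 slot — that's 1.

1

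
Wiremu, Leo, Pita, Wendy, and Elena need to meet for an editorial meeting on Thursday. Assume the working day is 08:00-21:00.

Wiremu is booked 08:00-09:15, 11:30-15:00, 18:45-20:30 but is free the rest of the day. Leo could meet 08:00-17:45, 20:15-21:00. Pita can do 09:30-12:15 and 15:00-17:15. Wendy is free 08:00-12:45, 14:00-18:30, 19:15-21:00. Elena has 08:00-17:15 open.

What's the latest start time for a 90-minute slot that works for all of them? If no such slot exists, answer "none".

Wiremu free: 09:15-11:30, 15:00-18:45, 20:30-21:00 (invert busy blocks within the working day).
Leo free: 08:00-17:45, 20:15-21:00.
Pita free: 09:30-12:15, 15:00-17:15.
Wendy free: 08:00-12:45, 14:00-18:30, 19:15-21:00.
Elena free: 08:00-17:15.
Wiremu ∩ Leo: 09:15-11:30, 15:00-17:45, 20:30-21:00.
Wiremu ∩ Leo ∩ Pita: 09:30-11:30, 15:00-17:15.
Wiremu ∩ Leo ∩ Pita ∩ Wendy: 09:30-11:30, 15:00-17:15.
Wiremu ∩ Leo ∩ Pita ∩ Wendy ∩ Elena: 09:30-11:30, 15:00-17:15.
The last common window of at least 90 minutes is 15:00-17:15; a 90-minute meeting can start as late as 15:45 and still end by 17:15.

15:45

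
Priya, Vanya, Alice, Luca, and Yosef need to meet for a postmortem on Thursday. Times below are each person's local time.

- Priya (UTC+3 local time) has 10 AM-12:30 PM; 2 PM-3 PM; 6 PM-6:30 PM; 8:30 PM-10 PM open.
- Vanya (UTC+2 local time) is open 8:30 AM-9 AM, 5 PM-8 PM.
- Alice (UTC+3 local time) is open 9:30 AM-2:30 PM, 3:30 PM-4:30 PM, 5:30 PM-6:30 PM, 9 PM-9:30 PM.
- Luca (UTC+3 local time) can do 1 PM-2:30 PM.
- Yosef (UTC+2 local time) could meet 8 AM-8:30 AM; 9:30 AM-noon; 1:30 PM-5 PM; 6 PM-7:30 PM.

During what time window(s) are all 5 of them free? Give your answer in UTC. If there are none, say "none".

none

Priya in UTC: 07:00-09:30, 11:00-12:00, 15:00-15:30, 17:30-19:00 (subtract 3h to convert from UTC+3).
Vanya in UTC: 06:30-07:00, 15:00-18:00 (subtract 2h to convert from UTC+2).
Alice in UTC: 06:30-11:30, 12:30-13:30, 14:30-15:30, 18:00-18:30 (subtract 3h to convert from UTC+3).
Luca in UTC: 10:00-11:30 (subtract 3h to convert from UTC+3).
Yosef in UTC: 06:00-06:30, 07:30-10:00, 11:30-15:00, 16:00-17:30 (subtract 2h to convert from UTC+2).
Priya ∩ Vanya: 15:00-15:30, 17:30-18:00.
Priya ∩ Vanya ∩ Alice: 15:00-15:30.
Priya ∩ Vanya ∩ Alice ∩ Luca: ∅.
Priya ∩ Vanya ∩ Alice ∩ Luca ∩ Yosef: ∅.
There is no time when everyone is free.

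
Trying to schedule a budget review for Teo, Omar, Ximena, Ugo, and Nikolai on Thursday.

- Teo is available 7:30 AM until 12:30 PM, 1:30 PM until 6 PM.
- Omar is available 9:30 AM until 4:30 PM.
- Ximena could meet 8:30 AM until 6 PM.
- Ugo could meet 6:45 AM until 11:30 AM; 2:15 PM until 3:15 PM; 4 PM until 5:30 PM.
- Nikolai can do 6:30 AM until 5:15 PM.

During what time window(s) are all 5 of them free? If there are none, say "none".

Teo ∩ Omar: 09:30-12:30, 13:30-16:30.
Teo ∩ Omar ∩ Ximena: 09:30-12:30, 13:30-16:30.
Teo ∩ Omar ∩ Ximena ∩ Ugo: 09:30-11:30, 14:15-15:15, 16:00-16:30.
Teo ∩ Omar ∩ Ximena ∩ Ugo ∩ Nikolai: 09:30-11:30, 14:15-15:15, 16:00-16:30.

09:30-11:30, 14:15-15:15, 16:00-16:30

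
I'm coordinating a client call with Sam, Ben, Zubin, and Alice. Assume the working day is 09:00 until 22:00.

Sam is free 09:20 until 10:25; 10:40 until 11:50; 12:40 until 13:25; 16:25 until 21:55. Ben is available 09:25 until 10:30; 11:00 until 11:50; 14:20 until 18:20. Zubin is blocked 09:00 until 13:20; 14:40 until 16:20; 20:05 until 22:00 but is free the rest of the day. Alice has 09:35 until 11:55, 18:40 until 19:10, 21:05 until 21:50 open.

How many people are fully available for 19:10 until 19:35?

Sam free: 09:20-10:25, 10:40-11:50, 12:40-13:25, 16:25-21:55.
Ben free: 09:25-10:30, 11:00-11:50, 14:20-18:20.
Zubin free: 13:20-14:40, 16:20-20:05 (invert busy blocks within the working day).
Alice free: 09:35-11:55, 18:40-19:10, 21:05-21:50.
Sam and Zubin can make the full 19:10-19:35 slot — that's 2.

2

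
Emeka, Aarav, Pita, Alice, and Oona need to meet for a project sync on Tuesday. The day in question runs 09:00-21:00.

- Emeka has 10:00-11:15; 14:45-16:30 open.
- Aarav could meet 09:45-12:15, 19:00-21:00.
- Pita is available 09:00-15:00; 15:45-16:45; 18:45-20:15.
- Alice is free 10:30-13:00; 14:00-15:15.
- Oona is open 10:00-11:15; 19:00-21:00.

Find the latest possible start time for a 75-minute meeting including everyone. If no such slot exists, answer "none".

Emeka ∩ Aarav: 10:00-11:15.
Emeka ∩ Aarav ∩ Pita: 10:00-11:15.
Emeka ∩ Aarav ∩ Pita ∩ Alice: 10:30-11:15.
Emeka ∩ Aarav ∩ Pita ∩ Alice ∩ Oona: 10:30-11:15.
No common window is at least 75 minutes long.

none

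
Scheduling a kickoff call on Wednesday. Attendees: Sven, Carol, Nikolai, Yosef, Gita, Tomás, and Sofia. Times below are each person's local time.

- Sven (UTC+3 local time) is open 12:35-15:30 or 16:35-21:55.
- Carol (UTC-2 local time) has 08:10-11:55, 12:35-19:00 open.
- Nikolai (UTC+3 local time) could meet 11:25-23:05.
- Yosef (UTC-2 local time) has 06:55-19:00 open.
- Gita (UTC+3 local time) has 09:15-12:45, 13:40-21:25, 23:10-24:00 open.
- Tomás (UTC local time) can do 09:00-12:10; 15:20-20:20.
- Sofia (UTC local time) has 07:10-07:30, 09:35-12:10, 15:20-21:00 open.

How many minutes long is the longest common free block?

Sven in UTC: 09:35-12:30, 13:35-18:55 (subtract 3h to convert from UTC+3).
Carol in UTC: 10:10-13:55, 14:35-21:00 (add 2h to convert from UTC-2).
Nikolai in UTC: 08:25-20:05 (subtract 3h to convert from UTC+3).
Yosef in UTC: 08:55-21:00 (add 2h to convert from UTC-2).
Gita in UTC: 06:15-09:45, 10:40-18:25, 20:10-21:00 (subtract 3h to convert from UTC+3).
Tomás in UTC: 09:00-12:10, 15:20-20:20.
Sofia in UTC: 07:10-07:30, 09:35-12:10, 15:20-21:00.
Sven ∩ Carol: 10:10-12:30, 13:35-13:55, 14:35-18:55.
Sven ∩ Carol ∩ Nikolai: 10:10-12:30, 13:35-13:55, 14:35-18:55.
Sven ∩ Carol ∩ Nikolai ∩ Yosef: 10:10-12:30, 13:35-13:55, 14:35-18:55.
Sven ∩ Carol ∩ Nikolai ∩ Yosef ∩ Gita: 10:40-12:30, 13:35-13:55, 14:35-18:25.
Sven ∩ Carol ∩ Nikolai ∩ Yosef ∩ Gita ∩ Tomás: 10:40-12:10, 15:20-18:25.
Sven ∩ Carol ∩ Nikolai ∩ Yosef ∩ Gita ∩ Tomás ∩ Sofia: 10:40-12:10, 15:20-18:25.
So the common availability across everyone is 10:40-12:10, 15:20-18:25.
The longest is 15:20-18:25 at 185 minutes.

185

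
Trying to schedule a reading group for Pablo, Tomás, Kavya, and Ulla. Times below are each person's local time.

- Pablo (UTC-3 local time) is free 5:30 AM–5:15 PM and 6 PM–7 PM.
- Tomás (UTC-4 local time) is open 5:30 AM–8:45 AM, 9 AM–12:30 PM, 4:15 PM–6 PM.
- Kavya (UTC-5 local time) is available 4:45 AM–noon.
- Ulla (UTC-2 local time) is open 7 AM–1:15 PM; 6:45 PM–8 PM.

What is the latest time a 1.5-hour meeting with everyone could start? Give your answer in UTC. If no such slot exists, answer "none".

Pablo in UTC: 08:30-20:15, 21:00-22:00 (add 3h to convert from UTC-3).
Tomás in UTC: 09:30-12:45, 13:00-16:30, 20:15-22:00 (add 4h to convert from UTC-4).
Kavya in UTC: 09:45-17:00 (add 5h to convert from UTC-5).
Ulla in UTC: 09:00-15:15, 20:45-22:00 (add 2h to convert from UTC-2).
Pablo ∩ Tomás: 09:30-12:45, 13:00-16:30, 21:00-22:00.
Pablo ∩ Tomás ∩ Kavya: 09:45-12:45, 13:00-16:30.
Pablo ∩ Tomás ∩ Kavya ∩ Ulla: 09:45-12:45, 13:00-15:15.
The last common window of at least 90 minutes is 13:00-15:15; a 90-minute meeting can start as late as 13:45 and still end by 15:15.

13:45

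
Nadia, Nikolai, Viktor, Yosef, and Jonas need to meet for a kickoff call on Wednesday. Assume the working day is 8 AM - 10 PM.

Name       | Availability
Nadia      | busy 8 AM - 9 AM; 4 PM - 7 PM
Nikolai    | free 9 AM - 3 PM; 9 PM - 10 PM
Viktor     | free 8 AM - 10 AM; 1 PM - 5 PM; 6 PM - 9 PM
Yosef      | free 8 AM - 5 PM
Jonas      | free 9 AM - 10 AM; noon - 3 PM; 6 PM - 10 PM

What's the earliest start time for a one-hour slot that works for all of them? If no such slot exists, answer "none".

Nadia free: 09:00-16:00, 19:00-22:00 (invert busy blocks within the working day).
Nikolai free: 09:00-15:00, 21:00-22:00.
Viktor free: 08:00-10:00, 13:00-17:00, 18:00-21:00.
Yosef free: 08:00-17:00.
Jonas free: 09:00-10:00, 12:00-15:00, 18:00-22:00.
Nadia ∩ Nikolai: 09:00-15:00, 21:00-22:00.
Nadia ∩ Nikolai ∩ Viktor: 09:00-10:00, 13:00-15:00.
Nadia ∩ Nikolai ∩ Viktor ∩ Yosef: 09:00-10:00, 13:00-15:00.
Nadia ∩ Nikolai ∩ Viktor ∩ Yosef ∩ Jonas: 09:00-10:00, 13:00-15:00.
The first common window of at least 60 minutes is 09:00-10:00, so the earliest start is 09:00.

09:00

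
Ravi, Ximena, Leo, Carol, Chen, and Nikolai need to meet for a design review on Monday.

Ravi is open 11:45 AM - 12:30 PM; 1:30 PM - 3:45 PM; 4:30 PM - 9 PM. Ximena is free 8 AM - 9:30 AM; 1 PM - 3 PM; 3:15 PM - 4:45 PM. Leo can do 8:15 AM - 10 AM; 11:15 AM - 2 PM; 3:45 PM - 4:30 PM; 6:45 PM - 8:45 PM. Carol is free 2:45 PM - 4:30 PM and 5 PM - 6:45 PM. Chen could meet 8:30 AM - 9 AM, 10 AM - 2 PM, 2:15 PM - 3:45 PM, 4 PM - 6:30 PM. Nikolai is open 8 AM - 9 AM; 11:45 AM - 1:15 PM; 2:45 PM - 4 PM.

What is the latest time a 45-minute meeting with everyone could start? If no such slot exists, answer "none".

Ravi ∩ Ximena: 13:30-15:00, 15:15-15:45, 16:30-16:45.
Ravi ∩ Ximena ∩ Leo: 13:30-14:00.
Ravi ∩ Ximena ∩ Leo ∩ Carol: ∅.
Ravi ∩ Ximena ∩ Leo ∩ Carol ∩ Chen: ∅.
Ravi ∩ Ximena ∩ Leo ∩ Carol ∩ Chen ∩ Nikolai: ∅.
There is no time when everyone is free.
No common window is at least 45 minutes long.

none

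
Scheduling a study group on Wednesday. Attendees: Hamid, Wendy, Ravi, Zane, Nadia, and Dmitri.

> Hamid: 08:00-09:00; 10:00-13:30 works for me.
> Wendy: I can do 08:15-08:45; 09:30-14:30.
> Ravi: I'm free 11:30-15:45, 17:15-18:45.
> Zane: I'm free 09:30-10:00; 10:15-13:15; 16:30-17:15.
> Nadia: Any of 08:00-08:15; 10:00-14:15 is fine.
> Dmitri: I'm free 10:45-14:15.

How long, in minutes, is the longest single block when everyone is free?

Hamid ∩ Wendy: 08:15-08:45, 10:00-13:30.
Hamid ∩ Wendy ∩ Ravi: 11:30-13:30.
Hamid ∩ Wendy ∩ Ravi ∩ Zane: 11:30-13:15.
Hamid ∩ Wendy ∩ Ravi ∩ Zane ∩ Nadia: 11:30-13:15.
Hamid ∩ Wendy ∩ Ravi ∩ Zane ∩ Nadia ∩ Dmitri: 11:30-13:15.
Those are the intersection windows.
The longest is 11:30-13:15 at 105 minutes.

105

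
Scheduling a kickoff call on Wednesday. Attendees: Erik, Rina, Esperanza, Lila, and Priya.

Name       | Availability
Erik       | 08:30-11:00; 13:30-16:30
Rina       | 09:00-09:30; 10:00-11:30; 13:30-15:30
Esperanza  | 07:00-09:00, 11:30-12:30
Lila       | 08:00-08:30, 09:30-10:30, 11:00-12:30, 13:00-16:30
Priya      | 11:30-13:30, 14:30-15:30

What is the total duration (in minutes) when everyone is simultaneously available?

Erik ∩ Rina: 09:00-09:30, 10:00-11:00, 13:30-15:30.
Erik ∩ Rina ∩ Esperanza: ∅.
Erik ∩ Rina ∩ Esperanza ∩ Lila: ∅.
Erik ∩ Rina ∩ Esperanza ∩ Lila ∩ Priya: ∅.
There is no time when everyone is free.
There is no common window, so the total is 0 minutes.

0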